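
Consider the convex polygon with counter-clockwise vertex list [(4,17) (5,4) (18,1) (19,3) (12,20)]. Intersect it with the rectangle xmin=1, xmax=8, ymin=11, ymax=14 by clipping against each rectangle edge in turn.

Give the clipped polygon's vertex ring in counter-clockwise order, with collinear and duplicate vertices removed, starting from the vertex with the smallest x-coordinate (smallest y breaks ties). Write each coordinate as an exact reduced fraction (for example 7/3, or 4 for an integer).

Clipped polygon: [(55/13,14) (58/13,11) (8,11) (8,14)]

1. After x ≥ 1: [(4,17) (5,4) (18,1) (19,3) (12,20)]
2. After x ≤ 8: [(8,37/2) (4,17) (5,4) (8,43/13)]
3. After y ≥ 11: [(8,11) (8,37/2) (4,17) (58/13,11)]
4. After y ≤ 14: [(8,11) (8,14) (55/13,14) (58/13,11)]
5. Canonical ring: [(55/13,14) (58/13,11) (8,11) (8,14)]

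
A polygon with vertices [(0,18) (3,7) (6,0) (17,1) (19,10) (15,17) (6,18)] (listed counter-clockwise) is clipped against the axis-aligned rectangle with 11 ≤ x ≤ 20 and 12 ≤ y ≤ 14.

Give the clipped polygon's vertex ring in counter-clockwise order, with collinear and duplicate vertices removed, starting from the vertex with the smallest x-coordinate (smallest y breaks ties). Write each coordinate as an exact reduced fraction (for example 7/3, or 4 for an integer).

1. After x ≥ 11: [(11,5/11) (17,1) (19,10) (15,17) (11,157/9)]
2. After x ≤ 20: [(11,5/11) (17,1) (19,10) (15,17) (11,157/9)]
3. After y ≥ 12: [(11,12) (125/7,12) (15,17) (11,157/9)]
4. After y ≤ 14: [(11,14) (11,12) (125/7,12) (117/7,14)]
5. Canonical ring: [(11,12) (125/7,12) (117/7,14) (11,14)]

Clipped polygon: [(11,12) (125/7,12) (117/7,14) (11,14)]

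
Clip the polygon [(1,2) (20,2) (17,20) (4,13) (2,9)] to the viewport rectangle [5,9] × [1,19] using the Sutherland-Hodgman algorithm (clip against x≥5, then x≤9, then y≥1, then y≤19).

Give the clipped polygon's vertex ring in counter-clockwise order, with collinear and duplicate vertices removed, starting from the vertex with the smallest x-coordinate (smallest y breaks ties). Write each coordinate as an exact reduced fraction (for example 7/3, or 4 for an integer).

Clipped polygon: [(5,2) (9,2) (9,204/13) (5,176/13)]

1. After x ≥ 5: [(5,2) (20,2) (17,20) (5,176/13)]
2. After x ≤ 9: [(5,2) (9,2) (9,204/13) (5,176/13)]
3. After y ≥ 1: [(5,2) (9,2) (9,204/13) (5,176/13)]
4. After y ≤ 19: [(5,2) (9,2) (9,204/13) (5,176/13)]
5. Canonical ring: [(5,2) (9,2) (9,204/13) (5,176/13)]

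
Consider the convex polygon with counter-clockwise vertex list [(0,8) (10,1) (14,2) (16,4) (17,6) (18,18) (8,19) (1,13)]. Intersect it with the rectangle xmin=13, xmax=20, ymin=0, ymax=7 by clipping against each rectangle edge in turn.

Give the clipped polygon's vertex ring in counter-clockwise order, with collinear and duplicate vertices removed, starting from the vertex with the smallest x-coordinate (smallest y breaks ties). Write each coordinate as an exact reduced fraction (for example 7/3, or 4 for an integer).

Clipped polygon: [(13,7/4) (14,2) (16,4) (17,6) (205/12,7) (13,7)]

1. After x ≥ 13: [(13,7/4) (14,2) (16,4) (17,6) (18,18) (13,37/2)]
2. After x ≤ 20: [(13,7/4) (14,2) (16,4) (17,6) (18,18) (13,37/2)]
3. After y ≥ 0: [(13,7/4) (14,2) (16,4) (17,6) (18,18) (13,37/2)]
4. After y ≤ 7: [(13,7) (13,7/4) (14,2) (16,4) (17,6) (205/12,7)]
5. Canonical ring: [(13,7/4) (14,2) (16,4) (17,6) (205/12,7) (13,7)]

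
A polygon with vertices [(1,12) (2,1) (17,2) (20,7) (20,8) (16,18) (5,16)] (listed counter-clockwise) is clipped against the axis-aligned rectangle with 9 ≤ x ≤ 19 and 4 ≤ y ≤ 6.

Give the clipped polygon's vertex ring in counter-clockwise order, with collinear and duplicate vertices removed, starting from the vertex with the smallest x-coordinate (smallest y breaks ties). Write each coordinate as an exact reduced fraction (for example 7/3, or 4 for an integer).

Clipped polygon: [(9,4) (91/5,4) (19,16/3) (19,6) (9,6)]

1. After x ≥ 9: [(9,22/15) (17,2) (20,7) (20,8) (16,18) (9,184/11)]
2. After x ≤ 19: [(9,22/15) (17,2) (19,16/3) (19,21/2) (16,18) (9,184/11)]
3. After y ≥ 4: [(9,4) (91/5,4) (19,16/3) (19,21/2) (16,18) (9,184/11)]
4. After y ≤ 6: [(9,6) (9,4) (91/5,4) (19,16/3) (19,6)]
5. Canonical ring: [(9,4) (91/5,4) (19,16/3) (19,6) (9,6)]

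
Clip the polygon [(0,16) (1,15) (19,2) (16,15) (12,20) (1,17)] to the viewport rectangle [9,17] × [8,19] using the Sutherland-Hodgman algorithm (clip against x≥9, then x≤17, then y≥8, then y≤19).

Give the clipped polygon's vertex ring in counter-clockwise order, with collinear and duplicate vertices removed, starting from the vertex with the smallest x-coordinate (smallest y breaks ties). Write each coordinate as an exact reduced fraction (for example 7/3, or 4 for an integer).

Clipped polygon: [(9,83/9) (139/13,8) (17,8) (17,32/3) (16,15) (64/5,19) (9,19)]

1. After x ≥ 9: [(9,83/9) (19,2) (16,15) (12,20) (9,211/11)]
2. After x ≤ 17: [(9,83/9) (17,31/9) (17,32/3) (16,15) (12,20) (9,211/11)]
3. After y ≥ 8: [(9,83/9) (139/13,8) (17,8) (17,32/3) (16,15) (12,20) (9,211/11)]
4. After y ≤ 19: [(9,19) (9,83/9) (139/13,8) (17,8) (17,32/3) (16,15) (64/5,19)]
5. Canonical ring: [(9,83/9) (139/13,8) (17,8) (17,32/3) (16,15) (64/5,19) (9,19)]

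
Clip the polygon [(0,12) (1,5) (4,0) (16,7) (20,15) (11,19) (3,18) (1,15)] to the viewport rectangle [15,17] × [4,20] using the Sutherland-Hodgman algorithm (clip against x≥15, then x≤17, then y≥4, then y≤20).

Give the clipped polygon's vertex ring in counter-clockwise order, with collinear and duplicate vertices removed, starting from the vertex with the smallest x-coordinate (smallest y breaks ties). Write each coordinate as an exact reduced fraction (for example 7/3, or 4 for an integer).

Clipped polygon: [(15,77/12) (16,7) (17,9) (17,49/3) (15,155/9)]

1. After x ≥ 15: [(15,77/12) (16,7) (20,15) (15,155/9)]
2. After x ≤ 17: [(15,77/12) (16,7) (17,9) (17,49/3) (15,155/9)]
3. After y ≥ 4: [(15,77/12) (16,7) (17,9) (17,49/3) (15,155/9)]
4. After y ≤ 20: [(15,77/12) (16,7) (17,9) (17,49/3) (15,155/9)]
5. Canonical ring: [(15,77/12) (16,7) (17,9) (17,49/3) (15,155/9)]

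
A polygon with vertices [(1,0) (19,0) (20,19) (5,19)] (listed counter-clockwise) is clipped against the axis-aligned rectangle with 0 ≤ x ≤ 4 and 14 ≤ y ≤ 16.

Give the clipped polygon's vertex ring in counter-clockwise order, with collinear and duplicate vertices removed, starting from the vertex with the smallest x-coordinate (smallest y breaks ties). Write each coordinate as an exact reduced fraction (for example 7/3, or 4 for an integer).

Clipped polygon: [(75/19,14) (4,14) (4,57/4)]

1. After x ≥ 0: [(1,0) (19,0) (20,19) (5,19)]
2. After x ≤ 4: [(4,57/4) (1,0) (4,0)]
3. After y ≥ 14: [(4,14) (4,57/4) (75/19,14)]
4. After y ≤ 16: [(4,14) (4,57/4) (75/19,14)]
5. Canonical ring: [(75/19,14) (4,14) (4,57/4)]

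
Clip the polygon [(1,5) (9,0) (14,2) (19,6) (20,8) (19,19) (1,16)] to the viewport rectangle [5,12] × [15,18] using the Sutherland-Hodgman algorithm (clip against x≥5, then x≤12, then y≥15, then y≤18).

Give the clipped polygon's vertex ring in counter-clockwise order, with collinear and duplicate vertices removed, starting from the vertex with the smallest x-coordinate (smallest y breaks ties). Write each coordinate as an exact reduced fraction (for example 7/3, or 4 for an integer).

1. After x ≥ 5: [(5,5/2) (9,0) (14,2) (19,6) (20,8) (19,19) (5,50/3)]
2. After x ≤ 12: [(5,5/2) (9,0) (12,6/5) (12,107/6) (5,50/3)]
3. After y ≥ 15: [(5,15) (12,15) (12,107/6) (5,50/3)]
4. After y ≤ 18: [(5,15) (12,15) (12,107/6) (5,50/3)]
5. Canonical ring: [(5,15) (12,15) (12,107/6) (5,50/3)]

Clipped polygon: [(5,15) (12,15) (12,107/6) (5,50/3)]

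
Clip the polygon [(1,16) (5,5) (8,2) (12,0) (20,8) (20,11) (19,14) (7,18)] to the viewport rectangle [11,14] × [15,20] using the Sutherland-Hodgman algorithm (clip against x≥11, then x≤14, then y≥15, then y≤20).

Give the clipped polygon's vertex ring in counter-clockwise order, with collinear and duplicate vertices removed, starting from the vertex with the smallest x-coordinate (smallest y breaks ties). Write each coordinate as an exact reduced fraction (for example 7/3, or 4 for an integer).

1. After x ≥ 11: [(11,1/2) (12,0) (20,8) (20,11) (19,14) (11,50/3)]
2. After x ≤ 14: [(11,1/2) (12,0) (14,2) (14,47/3) (11,50/3)]
3. After y ≥ 15: [(11,15) (14,15) (14,47/3) (11,50/3)]
4. After y ≤ 20: [(11,15) (14,15) (14,47/3) (11,50/3)]
5. Canonical ring: [(11,15) (14,15) (14,47/3) (11,50/3)]

Clipped polygon: [(11,15) (14,15) (14,47/3) (11,50/3)]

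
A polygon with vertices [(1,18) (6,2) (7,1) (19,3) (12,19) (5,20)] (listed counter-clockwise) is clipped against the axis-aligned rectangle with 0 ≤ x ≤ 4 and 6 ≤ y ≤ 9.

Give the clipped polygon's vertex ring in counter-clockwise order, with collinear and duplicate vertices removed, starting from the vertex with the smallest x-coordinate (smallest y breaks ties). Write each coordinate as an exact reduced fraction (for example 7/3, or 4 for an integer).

Clipped polygon: [(61/16,9) (4,42/5) (4,9)]

1. After x ≥ 0: [(1,18) (6,2) (7,1) (19,3) (12,19) (5,20)]
2. After x ≤ 4: [(4,39/2) (1,18) (4,42/5)]
3. After y ≥ 6: [(4,39/2) (1,18) (4,42/5)]
4. After y ≤ 9: [(4,9) (61/16,9) (4,42/5)]
5. Canonical ring: [(61/16,9) (4,42/5) (4,9)]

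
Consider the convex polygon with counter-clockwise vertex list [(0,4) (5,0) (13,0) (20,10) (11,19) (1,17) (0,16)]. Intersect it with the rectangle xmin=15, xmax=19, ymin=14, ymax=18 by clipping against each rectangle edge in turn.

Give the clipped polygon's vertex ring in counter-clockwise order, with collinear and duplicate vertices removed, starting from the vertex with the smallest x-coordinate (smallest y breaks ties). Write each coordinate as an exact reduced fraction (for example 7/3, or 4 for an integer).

Clipped polygon: [(15,14) (16,14) (15,15)]

1. After x ≥ 15: [(15,20/7) (20,10) (15,15)]
2. After x ≤ 19: [(15,20/7) (19,60/7) (19,11) (15,15)]
3. After y ≥ 14: [(15,14) (16,14) (15,15)]
4. After y ≤ 18: [(15,14) (16,14) (15,15)]
5. Canonical ring: [(15,14) (16,14) (15,15)]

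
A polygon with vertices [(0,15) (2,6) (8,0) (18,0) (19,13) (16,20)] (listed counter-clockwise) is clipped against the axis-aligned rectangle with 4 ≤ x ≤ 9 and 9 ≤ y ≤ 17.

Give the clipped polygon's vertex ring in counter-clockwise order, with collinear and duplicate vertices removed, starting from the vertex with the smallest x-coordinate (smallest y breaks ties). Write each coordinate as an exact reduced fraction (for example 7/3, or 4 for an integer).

1. After x ≥ 4: [(4,65/4) (4,4) (8,0) (18,0) (19,13) (16,20)]
2. After x ≤ 9: [(9,285/16) (4,65/4) (4,4) (8,0) (9,0)]
3. After y ≥ 9: [(9,9) (9,285/16) (4,65/4) (4,9)]
4. After y ≤ 17: [(9,9) (9,17) (32/5,17) (4,65/4) (4,9)]
5. Canonical ring: [(4,9) (9,9) (9,17) (32/5,17) (4,65/4)]

Clipped polygon: [(4,9) (9,9) (9,17) (32/5,17) (4,65/4)]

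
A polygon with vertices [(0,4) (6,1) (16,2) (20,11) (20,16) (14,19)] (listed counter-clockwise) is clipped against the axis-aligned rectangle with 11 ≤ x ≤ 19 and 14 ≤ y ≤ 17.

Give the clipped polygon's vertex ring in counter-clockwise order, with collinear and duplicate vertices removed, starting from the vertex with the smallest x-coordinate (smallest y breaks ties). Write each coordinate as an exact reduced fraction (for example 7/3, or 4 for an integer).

1. After x ≥ 11: [(11,221/14) (11,3/2) (16,2) (20,11) (20,16) (14,19)]
2. After x ≤ 19: [(11,221/14) (11,3/2) (16,2) (19,35/4) (19,33/2) (14,19)]
3. After y ≥ 14: [(11,221/14) (11,14) (19,14) (19,33/2) (14,19)]
4. After y ≤ 17: [(182/15,17) (11,221/14) (11,14) (19,14) (19,33/2) (18,17)]
5. Canonical ring: [(11,14) (19,14) (19,33/2) (18,17) (182/15,17) (11,221/14)]

Clipped polygon: [(11,14) (19,14) (19,33/2) (18,17) (182/15,17) (11,221/14)]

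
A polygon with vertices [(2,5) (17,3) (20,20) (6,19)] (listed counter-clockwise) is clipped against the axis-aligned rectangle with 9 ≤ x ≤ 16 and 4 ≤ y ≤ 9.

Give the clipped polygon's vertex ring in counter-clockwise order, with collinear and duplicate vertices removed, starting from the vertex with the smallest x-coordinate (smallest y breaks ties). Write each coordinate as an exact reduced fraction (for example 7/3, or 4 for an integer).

Clipped polygon: [(9,61/15) (19/2,4) (16,4) (16,9) (9,9)]

1. After x ≥ 9: [(9,61/15) (17,3) (20,20) (9,269/14)]
2. After x ≤ 16: [(9,61/15) (16,47/15) (16,138/7) (9,269/14)]
3. After y ≥ 4: [(9,61/15) (19/2,4) (16,4) (16,138/7) (9,269/14)]
4. After y ≤ 9: [(9,9) (9,61/15) (19/2,4) (16,4) (16,9)]
5. Canonical ring: [(9,61/15) (19/2,4) (16,4) (16,9) (9,9)]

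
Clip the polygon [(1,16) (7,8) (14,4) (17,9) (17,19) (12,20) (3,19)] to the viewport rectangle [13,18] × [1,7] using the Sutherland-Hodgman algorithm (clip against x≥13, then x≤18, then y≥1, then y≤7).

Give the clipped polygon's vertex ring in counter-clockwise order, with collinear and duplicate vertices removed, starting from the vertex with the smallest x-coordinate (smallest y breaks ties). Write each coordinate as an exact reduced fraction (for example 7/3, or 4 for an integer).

1. After x ≥ 13: [(13,32/7) (14,4) (17,9) (17,19) (13,99/5)]
2. After x ≤ 18: [(13,32/7) (14,4) (17,9) (17,19) (13,99/5)]
3. After y ≥ 1: [(13,32/7) (14,4) (17,9) (17,19) (13,99/5)]
4. After y ≤ 7: [(13,7) (13,32/7) (14,4) (79/5,7)]
5. Canonical ring: [(13,32/7) (14,4) (79/5,7) (13,7)]

Clipped polygon: [(13,32/7) (14,4) (79/5,7) (13,7)]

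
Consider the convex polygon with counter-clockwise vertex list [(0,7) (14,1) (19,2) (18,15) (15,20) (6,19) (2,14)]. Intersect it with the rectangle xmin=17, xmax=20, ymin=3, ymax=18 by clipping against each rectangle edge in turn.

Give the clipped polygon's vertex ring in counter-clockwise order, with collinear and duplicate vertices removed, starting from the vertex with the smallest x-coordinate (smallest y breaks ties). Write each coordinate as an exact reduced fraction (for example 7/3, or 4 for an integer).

Clipped polygon: [(17,3) (246/13,3) (18,15) (17,50/3)]

1. After x ≥ 17: [(17,8/5) (19,2) (18,15) (17,50/3)]
2. After x ≤ 20: [(17,8/5) (19,2) (18,15) (17,50/3)]
3. After y ≥ 3: [(17,3) (246/13,3) (18,15) (17,50/3)]
4. After y ≤ 18: [(17,3) (246/13,3) (18,15) (17,50/3)]
5. Canonical ring: [(17,3) (246/13,3) (18,15) (17,50/3)]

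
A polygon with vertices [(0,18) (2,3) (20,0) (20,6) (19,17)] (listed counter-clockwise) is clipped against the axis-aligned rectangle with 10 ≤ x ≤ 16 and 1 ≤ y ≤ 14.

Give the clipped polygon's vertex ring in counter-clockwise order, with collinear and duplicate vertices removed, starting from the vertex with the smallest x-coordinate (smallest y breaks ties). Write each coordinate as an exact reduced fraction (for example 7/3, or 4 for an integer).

1. After x ≥ 10: [(10,332/19) (10,5/3) (20,0) (20,6) (19,17)]
2. After x ≤ 16: [(16,326/19) (10,332/19) (10,5/3) (16,2/3)]
3. After y ≥ 1: [(16,1) (16,326/19) (10,332/19) (10,5/3) (14,1)]
4. After y ≤ 14: [(16,1) (16,14) (10,14) (10,5/3) (14,1)]
5. Canonical ring: [(10,5/3) (14,1) (16,1) (16,14) (10,14)]

Clipped polygon: [(10,5/3) (14,1) (16,1) (16,14) (10,14)]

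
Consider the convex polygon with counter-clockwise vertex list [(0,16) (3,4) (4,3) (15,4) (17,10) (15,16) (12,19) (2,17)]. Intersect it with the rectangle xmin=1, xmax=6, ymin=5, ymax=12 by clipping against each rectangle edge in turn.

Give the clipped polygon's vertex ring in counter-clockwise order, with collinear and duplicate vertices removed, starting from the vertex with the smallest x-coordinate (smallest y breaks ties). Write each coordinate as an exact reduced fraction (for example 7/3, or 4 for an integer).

1. After x ≥ 1: [(1,33/2) (1,12) (3,4) (4,3) (15,4) (17,10) (15,16) (12,19) (2,17)]
2. After x ≤ 6: [(1,33/2) (1,12) (3,4) (4,3) (6,35/11) (6,89/5) (2,17)]
3. After y ≥ 5: [(1,33/2) (1,12) (11/4,5) (6,5) (6,89/5) (2,17)]
4. After y ≤ 12: [(1,12) (1,12) (11/4,5) (6,5) (6,12)]
5. Canonical ring: [(1,12) (11/4,5) (6,5) (6,12)]

Clipped polygon: [(1,12) (11/4,5) (6,5) (6,12)]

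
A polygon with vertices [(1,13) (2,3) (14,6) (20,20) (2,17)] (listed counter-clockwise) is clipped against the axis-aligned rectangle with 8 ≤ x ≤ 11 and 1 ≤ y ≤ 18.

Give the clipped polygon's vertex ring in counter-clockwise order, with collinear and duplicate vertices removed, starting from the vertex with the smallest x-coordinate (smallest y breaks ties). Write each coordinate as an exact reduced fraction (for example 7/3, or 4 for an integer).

Clipped polygon: [(8,9/2) (11,21/4) (11,18) (8,18)]

1. After x ≥ 8: [(8,9/2) (14,6) (20,20) (8,18)]
2. After x ≤ 11: [(8,9/2) (11,21/4) (11,37/2) (8,18)]
3. After y ≥ 1: [(8,9/2) (11,21/4) (11,37/2) (8,18)]
4. After y ≤ 18: [(8,9/2) (11,21/4) (11,18) (8,18) (8,18)]
5. Canonical ring: [(8,9/2) (11,21/4) (11,18) (8,18)]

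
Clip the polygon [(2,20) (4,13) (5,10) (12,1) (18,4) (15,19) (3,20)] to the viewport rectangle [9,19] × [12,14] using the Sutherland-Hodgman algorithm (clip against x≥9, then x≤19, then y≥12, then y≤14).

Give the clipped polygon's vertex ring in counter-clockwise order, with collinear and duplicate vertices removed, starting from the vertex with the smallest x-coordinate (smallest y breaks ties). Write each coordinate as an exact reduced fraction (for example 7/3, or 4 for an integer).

Clipped polygon: [(9,12) (82/5,12) (16,14) (9,14)]

1. After x ≥ 9: [(9,34/7) (12,1) (18,4) (15,19) (9,39/2)]
2. After x ≤ 19: [(9,34/7) (12,1) (18,4) (15,19) (9,39/2)]
3. After y ≥ 12: [(9,12) (82/5,12) (15,19) (9,39/2)]
4. After y ≤ 14: [(9,14) (9,12) (82/5,12) (16,14)]
5. Canonical ring: [(9,12) (82/5,12) (16,14) (9,14)]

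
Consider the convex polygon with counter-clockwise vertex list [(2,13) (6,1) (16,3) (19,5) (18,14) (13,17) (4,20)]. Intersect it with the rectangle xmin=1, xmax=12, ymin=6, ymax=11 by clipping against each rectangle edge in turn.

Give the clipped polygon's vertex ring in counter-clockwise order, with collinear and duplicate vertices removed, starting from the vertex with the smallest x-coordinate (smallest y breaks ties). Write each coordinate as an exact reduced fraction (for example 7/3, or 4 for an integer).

Clipped polygon: [(8/3,11) (13/3,6) (12,6) (12,11)]

1. After x ≥ 1: [(2,13) (6,1) (16,3) (19,5) (18,14) (13,17) (4,20)]
2. After x ≤ 12: [(2,13) (6,1) (12,11/5) (12,52/3) (4,20)]
3. After y ≥ 6: [(2,13) (13/3,6) (12,6) (12,52/3) (4,20)]
4. After y ≤ 11: [(8/3,11) (13/3,6) (12,6) (12,11)]
5. Canonical ring: [(8/3,11) (13/3,6) (12,6) (12,11)]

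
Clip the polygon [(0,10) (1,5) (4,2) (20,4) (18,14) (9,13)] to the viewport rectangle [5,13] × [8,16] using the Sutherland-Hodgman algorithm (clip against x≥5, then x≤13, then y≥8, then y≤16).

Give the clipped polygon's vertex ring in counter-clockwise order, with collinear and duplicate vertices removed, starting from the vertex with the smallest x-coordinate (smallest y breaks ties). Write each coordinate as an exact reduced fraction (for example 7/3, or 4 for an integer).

Clipped polygon: [(5,8) (13,8) (13,121/9) (9,13) (5,35/3)]

1. After x ≥ 5: [(5,35/3) (5,17/8) (20,4) (18,14) (9,13)]
2. After x ≤ 13: [(5,35/3) (5,17/8) (13,25/8) (13,121/9) (9,13)]
3. After y ≥ 8: [(5,35/3) (5,8) (13,8) (13,121/9) (9,13)]
4. After y ≤ 16: [(5,35/3) (5,8) (13,8) (13,121/9) (9,13)]
5. Canonical ring: [(5,8) (13,8) (13,121/9) (9,13) (5,35/3)]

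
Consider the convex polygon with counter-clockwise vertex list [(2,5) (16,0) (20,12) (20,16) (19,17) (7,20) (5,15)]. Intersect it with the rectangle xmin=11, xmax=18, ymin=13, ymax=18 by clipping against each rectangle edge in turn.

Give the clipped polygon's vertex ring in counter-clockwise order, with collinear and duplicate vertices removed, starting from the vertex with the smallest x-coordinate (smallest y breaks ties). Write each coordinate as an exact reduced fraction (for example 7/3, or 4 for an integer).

Clipped polygon: [(11,13) (18,13) (18,69/4) (15,18) (11,18)]

1. After x ≥ 11: [(11,25/14) (16,0) (20,12) (20,16) (19,17) (11,19)]
2. After x ≤ 18: [(11,25/14) (16,0) (18,6) (18,69/4) (11,19)]
3. After y ≥ 13: [(11,13) (18,13) (18,69/4) (11,19)]
4. After y ≤ 18: [(11,18) (11,13) (18,13) (18,69/4) (15,18)]
5. Canonical ring: [(11,13) (18,13) (18,69/4) (15,18) (11,18)]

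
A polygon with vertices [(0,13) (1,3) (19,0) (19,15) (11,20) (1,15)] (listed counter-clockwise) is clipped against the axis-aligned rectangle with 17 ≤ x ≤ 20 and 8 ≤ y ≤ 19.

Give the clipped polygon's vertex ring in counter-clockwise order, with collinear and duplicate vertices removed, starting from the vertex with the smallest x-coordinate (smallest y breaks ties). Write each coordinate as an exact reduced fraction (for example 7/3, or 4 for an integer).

Clipped polygon: [(17,8) (19,8) (19,15) (17,65/4)]

1. After x ≥ 17: [(17,1/3) (19,0) (19,15) (17,65/4)]
2. After x ≤ 20: [(17,1/3) (19,0) (19,15) (17,65/4)]
3. After y ≥ 8: [(17,8) (19,8) (19,15) (17,65/4)]
4. After y ≤ 19: [(17,8) (19,8) (19,15) (17,65/4)]
5. Canonical ring: [(17,8) (19,8) (19,15) (17,65/4)]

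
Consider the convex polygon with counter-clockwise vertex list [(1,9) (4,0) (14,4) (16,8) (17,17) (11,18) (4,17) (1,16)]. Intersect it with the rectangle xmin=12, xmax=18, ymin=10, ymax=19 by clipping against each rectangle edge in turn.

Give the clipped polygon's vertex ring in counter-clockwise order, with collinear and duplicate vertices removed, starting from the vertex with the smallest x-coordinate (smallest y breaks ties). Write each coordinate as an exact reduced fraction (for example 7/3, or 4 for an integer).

Clipped polygon: [(12,10) (146/9,10) (17,17) (12,107/6)]

1. After x ≥ 12: [(12,16/5) (14,4) (16,8) (17,17) (12,107/6)]
2. After x ≤ 18: [(12,16/5) (14,4) (16,8) (17,17) (12,107/6)]
3. After y ≥ 10: [(12,10) (146/9,10) (17,17) (12,107/6)]
4. After y ≤ 19: [(12,10) (146/9,10) (17,17) (12,107/6)]
5. Canonical ring: [(12,10) (146/9,10) (17,17) (12,107/6)]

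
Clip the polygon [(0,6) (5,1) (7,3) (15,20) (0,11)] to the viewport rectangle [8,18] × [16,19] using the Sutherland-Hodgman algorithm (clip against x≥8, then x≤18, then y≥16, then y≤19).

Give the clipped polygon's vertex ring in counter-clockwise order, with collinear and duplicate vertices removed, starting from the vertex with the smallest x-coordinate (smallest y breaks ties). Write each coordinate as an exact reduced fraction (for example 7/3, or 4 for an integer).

Clipped polygon: [(25/3,16) (223/17,16) (247/17,19) (40/3,19)]

1. After x ≥ 8: [(8,41/8) (15,20) (8,79/5)]
2. After x ≤ 18: [(8,41/8) (15,20) (8,79/5)]
3. After y ≥ 16: [(223/17,16) (15,20) (25/3,16)]
4. After y ≤ 19: [(223/17,16) (247/17,19) (40/3,19) (25/3,16)]
5. Canonical ring: [(25/3,16) (223/17,16) (247/17,19) (40/3,19)]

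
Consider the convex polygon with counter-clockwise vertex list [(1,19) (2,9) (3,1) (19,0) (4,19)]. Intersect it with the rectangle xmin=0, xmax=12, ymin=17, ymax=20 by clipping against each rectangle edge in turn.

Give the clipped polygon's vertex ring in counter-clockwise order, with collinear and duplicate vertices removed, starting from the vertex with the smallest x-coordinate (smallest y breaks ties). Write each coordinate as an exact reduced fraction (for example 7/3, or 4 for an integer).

Clipped polygon: [(1,19) (6/5,17) (106/19,17) (4,19)]

1. After x ≥ 0: [(1,19) (2,9) (3,1) (19,0) (4,19)]
2. After x ≤ 12: [(1,19) (2,9) (3,1) (12,7/16) (12,133/15) (4,19)]
3. After y ≥ 17: [(1,19) (6/5,17) (106/19,17) (4,19)]
4. After y ≤ 20: [(1,19) (6/5,17) (106/19,17) (4,19)]
5. Canonical ring: [(1,19) (6/5,17) (106/19,17) (4,19)]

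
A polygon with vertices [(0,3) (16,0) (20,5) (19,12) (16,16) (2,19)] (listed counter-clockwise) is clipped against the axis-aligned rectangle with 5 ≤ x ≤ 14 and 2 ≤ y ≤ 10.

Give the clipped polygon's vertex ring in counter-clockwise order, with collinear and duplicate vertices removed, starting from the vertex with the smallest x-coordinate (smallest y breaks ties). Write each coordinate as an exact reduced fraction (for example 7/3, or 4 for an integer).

Clipped polygon: [(5,33/16) (16/3,2) (14,2) (14,10) (5,10)]

1. After x ≥ 5: [(5,33/16) (16,0) (20,5) (19,12) (16,16) (5,257/14)]
2. After x ≤ 14: [(5,33/16) (14,3/8) (14,115/7) (5,257/14)]
3. After y ≥ 2: [(5,33/16) (16/3,2) (14,2) (14,115/7) (5,257/14)]
4. After y ≤ 10: [(5,10) (5,33/16) (16/3,2) (14,2) (14,10)]
5. Canonical ring: [(5,33/16) (16/3,2) (14,2) (14,10) (5,10)]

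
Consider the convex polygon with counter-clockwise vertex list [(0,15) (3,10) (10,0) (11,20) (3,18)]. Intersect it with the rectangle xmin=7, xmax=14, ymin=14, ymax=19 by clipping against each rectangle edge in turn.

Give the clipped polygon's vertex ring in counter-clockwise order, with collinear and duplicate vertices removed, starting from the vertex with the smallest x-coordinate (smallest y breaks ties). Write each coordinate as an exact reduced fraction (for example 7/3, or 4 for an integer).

Clipped polygon: [(7,14) (107/10,14) (219/20,19) (7,19)]

1. After x ≥ 7: [(7,30/7) (10,0) (11,20) (7,19)]
2. After x ≤ 14: [(7,30/7) (10,0) (11,20) (7,19)]
3. After y ≥ 14: [(7,14) (107/10,14) (11,20) (7,19)]
4. After y ≤ 19: [(7,14) (107/10,14) (219/20,19) (7,19) (7,19)]
5. Canonical ring: [(7,14) (107/10,14) (219/20,19) (7,19)]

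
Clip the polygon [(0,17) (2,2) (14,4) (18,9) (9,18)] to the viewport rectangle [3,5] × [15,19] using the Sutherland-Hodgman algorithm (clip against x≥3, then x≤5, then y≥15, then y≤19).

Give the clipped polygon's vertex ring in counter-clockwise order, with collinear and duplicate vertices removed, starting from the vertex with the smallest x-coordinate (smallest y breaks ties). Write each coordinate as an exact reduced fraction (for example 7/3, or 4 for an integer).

1. After x ≥ 3: [(3,52/3) (3,13/6) (14,4) (18,9) (9,18)]
2. After x ≤ 5: [(5,158/9) (3,52/3) (3,13/6) (5,5/2)]
3. After y ≥ 15: [(5,15) (5,158/9) (3,52/3) (3,15)]
4. After y ≤ 19: [(5,15) (5,158/9) (3,52/3) (3,15)]
5. Canonical ring: [(3,15) (5,15) (5,158/9) (3,52/3)]

Clipped polygon: [(3,15) (5,15) (5,158/9) (3,52/3)]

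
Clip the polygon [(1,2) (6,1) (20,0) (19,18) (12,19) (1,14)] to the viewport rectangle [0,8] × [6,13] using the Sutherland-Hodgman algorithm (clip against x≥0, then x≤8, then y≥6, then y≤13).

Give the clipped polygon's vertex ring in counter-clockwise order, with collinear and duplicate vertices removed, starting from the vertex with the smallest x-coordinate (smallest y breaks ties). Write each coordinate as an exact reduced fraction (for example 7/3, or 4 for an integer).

1. After x ≥ 0: [(1,2) (6,1) (20,0) (19,18) (12,19) (1,14)]
2. After x ≤ 8: [(1,2) (6,1) (8,6/7) (8,189/11) (1,14)]
3. After y ≥ 6: [(1,6) (8,6) (8,189/11) (1,14)]
4. After y ≤ 13: [(1,13) (1,6) (8,6) (8,13)]
5. Canonical ring: [(1,6) (8,6) (8,13) (1,13)]

Clipped polygon: [(1,6) (8,6) (8,13) (1,13)]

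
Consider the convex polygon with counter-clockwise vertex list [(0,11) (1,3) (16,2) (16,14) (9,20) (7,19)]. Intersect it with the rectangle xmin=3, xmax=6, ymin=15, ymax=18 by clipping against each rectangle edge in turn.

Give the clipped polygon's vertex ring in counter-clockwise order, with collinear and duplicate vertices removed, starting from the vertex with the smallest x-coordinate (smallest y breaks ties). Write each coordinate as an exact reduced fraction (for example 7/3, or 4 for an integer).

1. After x ≥ 3: [(3,101/7) (3,43/15) (16,2) (16,14) (9,20) (7,19)]
2. After x ≤ 6: [(6,125/7) (3,101/7) (3,43/15) (6,8/3)]
3. After y ≥ 15: [(6,15) (6,125/7) (7/2,15)]
4. After y ≤ 18: [(6,15) (6,125/7) (7/2,15)]
5. Canonical ring: [(7/2,15) (6,15) (6,125/7)]

Clipped polygon: [(7/2,15) (6,15) (6,125/7)]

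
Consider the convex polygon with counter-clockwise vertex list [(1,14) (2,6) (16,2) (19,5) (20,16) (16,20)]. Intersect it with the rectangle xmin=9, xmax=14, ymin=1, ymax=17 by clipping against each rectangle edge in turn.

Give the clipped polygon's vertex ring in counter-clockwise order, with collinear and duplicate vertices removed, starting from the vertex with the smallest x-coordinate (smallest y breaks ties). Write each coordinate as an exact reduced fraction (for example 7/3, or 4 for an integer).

Clipped polygon: [(9,4) (14,18/7) (14,17) (9,17)]

1. After x ≥ 9: [(9,86/5) (9,4) (16,2) (19,5) (20,16) (16,20)]
2. After x ≤ 14: [(14,96/5) (9,86/5) (9,4) (14,18/7)]
3. After y ≥ 1: [(14,96/5) (9,86/5) (9,4) (14,18/7)]
4. After y ≤ 17: [(14,17) (9,17) (9,4) (14,18/7)]
5. Canonical ring: [(9,4) (14,18/7) (14,17) (9,17)]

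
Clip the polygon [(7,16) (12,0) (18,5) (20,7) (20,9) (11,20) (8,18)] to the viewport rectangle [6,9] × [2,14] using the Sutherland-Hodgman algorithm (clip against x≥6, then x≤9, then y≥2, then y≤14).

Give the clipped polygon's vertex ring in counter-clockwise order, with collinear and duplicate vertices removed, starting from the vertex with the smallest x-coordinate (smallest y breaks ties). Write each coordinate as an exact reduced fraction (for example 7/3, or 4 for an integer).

Clipped polygon: [(61/8,14) (9,48/5) (9,14)]

1. After x ≥ 6: [(7,16) (12,0) (18,5) (20,7) (20,9) (11,20) (8,18)]
2. After x ≤ 9: [(7,16) (9,48/5) (9,56/3) (8,18)]
3. After y ≥ 2: [(7,16) (9,48/5) (9,56/3) (8,18)]
4. After y ≤ 14: [(61/8,14) (9,48/5) (9,14)]
5. Canonical ring: [(61/8,14) (9,48/5) (9,14)]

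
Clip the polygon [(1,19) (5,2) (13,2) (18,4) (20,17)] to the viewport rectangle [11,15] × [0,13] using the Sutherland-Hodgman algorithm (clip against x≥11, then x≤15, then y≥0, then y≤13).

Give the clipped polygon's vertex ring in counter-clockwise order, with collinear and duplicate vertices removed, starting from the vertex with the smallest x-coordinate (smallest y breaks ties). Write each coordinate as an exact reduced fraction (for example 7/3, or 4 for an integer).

1. After x ≥ 11: [(11,341/19) (11,2) (13,2) (18,4) (20,17)]
2. After x ≤ 15: [(15,333/19) (11,341/19) (11,2) (13,2) (15,14/5)]
3. After y ≥ 0: [(15,333/19) (11,341/19) (11,2) (13,2) (15,14/5)]
4. After y ≤ 13: [(15,13) (11,13) (11,2) (13,2) (15,14/5)]
5. Canonical ring: [(11,2) (13,2) (15,14/5) (15,13) (11,13)]

Clipped polygon: [(11,2) (13,2) (15,14/5) (15,13) (11,13)]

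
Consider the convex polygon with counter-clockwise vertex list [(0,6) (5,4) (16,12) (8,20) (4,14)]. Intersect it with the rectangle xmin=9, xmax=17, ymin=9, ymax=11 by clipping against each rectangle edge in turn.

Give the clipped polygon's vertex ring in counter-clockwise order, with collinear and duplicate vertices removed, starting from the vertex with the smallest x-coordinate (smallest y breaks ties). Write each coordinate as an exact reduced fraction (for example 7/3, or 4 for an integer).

1. After x ≥ 9: [(9,76/11) (16,12) (9,19)]
2. After x ≤ 17: [(9,76/11) (16,12) (9,19)]
3. After y ≥ 9: [(9,9) (95/8,9) (16,12) (9,19)]
4. After y ≤ 11: [(9,11) (9,9) (95/8,9) (117/8,11)]
5. Canonical ring: [(9,9) (95/8,9) (117/8,11) (9,11)]

Clipped polygon: [(9,9) (95/8,9) (117/8,11) (9,11)]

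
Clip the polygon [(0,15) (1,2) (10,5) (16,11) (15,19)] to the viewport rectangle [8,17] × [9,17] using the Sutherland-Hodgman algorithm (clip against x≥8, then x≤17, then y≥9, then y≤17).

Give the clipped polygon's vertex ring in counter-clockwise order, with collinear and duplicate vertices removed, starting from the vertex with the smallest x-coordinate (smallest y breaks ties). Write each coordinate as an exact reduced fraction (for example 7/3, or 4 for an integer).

Clipped polygon: [(8,9) (14,9) (16,11) (61/4,17) (8,17)]

1. After x ≥ 8: [(8,257/15) (8,13/3) (10,5) (16,11) (15,19)]
2. After x ≤ 17: [(8,257/15) (8,13/3) (10,5) (16,11) (15,19)]
3. After y ≥ 9: [(8,257/15) (8,9) (14,9) (16,11) (15,19)]
4. After y ≤ 17: [(8,17) (8,9) (14,9) (16,11) (61/4,17)]
5. Canonical ring: [(8,9) (14,9) (16,11) (61/4,17) (8,17)]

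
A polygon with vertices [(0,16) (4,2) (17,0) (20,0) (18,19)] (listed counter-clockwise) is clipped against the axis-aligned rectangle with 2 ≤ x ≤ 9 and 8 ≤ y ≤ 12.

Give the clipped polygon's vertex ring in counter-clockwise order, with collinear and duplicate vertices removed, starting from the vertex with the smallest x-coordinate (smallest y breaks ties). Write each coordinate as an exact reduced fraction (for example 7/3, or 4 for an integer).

1. After x ≥ 2: [(2,49/3) (2,9) (4,2) (17,0) (20,0) (18,19)]
2. After x ≤ 9: [(9,35/2) (2,49/3) (2,9) (4,2) (9,16/13)]
3. After y ≥ 8: [(9,8) (9,35/2) (2,49/3) (2,9) (16/7,8)]
4. After y ≤ 12: [(9,8) (9,12) (2,12) (2,9) (16/7,8)]
5. Canonical ring: [(2,9) (16/7,8) (9,8) (9,12) (2,12)]

Clipped polygon: [(2,9) (16/7,8) (9,8) (9,12) (2,12)]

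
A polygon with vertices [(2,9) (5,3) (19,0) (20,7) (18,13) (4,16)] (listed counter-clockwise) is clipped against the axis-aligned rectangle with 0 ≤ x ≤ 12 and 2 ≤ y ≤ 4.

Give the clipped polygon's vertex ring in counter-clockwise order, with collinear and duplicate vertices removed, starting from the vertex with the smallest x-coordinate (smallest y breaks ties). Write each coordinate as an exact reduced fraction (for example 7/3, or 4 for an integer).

Clipped polygon: [(9/2,4) (5,3) (29/3,2) (12,2) (12,4)]

1. After x ≥ 0: [(2,9) (5,3) (19,0) (20,7) (18,13) (4,16)]
2. After x ≤ 12: [(2,9) (5,3) (12,3/2) (12,100/7) (4,16)]
3. After y ≥ 2: [(2,9) (5,3) (29/3,2) (12,2) (12,100/7) (4,16)]
4. After y ≤ 4: [(9/2,4) (5,3) (29/3,2) (12,2) (12,4)]
5. Canonical ring: [(9/2,4) (5,3) (29/3,2) (12,2) (12,4)]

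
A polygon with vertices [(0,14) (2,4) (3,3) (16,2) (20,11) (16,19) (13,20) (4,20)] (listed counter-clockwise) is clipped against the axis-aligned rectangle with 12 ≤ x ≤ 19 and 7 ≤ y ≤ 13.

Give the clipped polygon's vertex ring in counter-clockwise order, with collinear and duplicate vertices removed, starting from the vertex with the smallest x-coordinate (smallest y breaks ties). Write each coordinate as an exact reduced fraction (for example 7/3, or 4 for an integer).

1. After x ≥ 12: [(12,30/13) (16,2) (20,11) (16,19) (13,20) (12,20)]
2. After x ≤ 19: [(12,30/13) (16,2) (19,35/4) (19,13) (16,19) (13,20) (12,20)]
3. After y ≥ 7: [(12,7) (164/9,7) (19,35/4) (19,13) (16,19) (13,20) (12,20)]
4. After y ≤ 13: [(12,13) (12,7) (164/9,7) (19,35/4) (19,13) (19,13)]
5. Canonical ring: [(12,7) (164/9,7) (19,35/4) (19,13) (12,13)]

Clipped polygon: [(12,7) (164/9,7) (19,35/4) (19,13) (12,13)]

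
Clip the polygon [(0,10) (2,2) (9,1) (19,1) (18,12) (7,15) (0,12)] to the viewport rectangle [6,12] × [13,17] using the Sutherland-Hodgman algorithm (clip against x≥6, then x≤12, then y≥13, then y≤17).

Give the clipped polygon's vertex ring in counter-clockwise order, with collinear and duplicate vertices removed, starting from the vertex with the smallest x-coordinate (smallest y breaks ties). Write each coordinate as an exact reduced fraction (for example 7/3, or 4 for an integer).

Clipped polygon: [(6,13) (12,13) (12,150/11) (7,15) (6,102/7)]

1. After x ≥ 6: [(6,10/7) (9,1) (19,1) (18,12) (7,15) (6,102/7)]
2. After x ≤ 12: [(6,10/7) (9,1) (12,1) (12,150/11) (7,15) (6,102/7)]
3. After y ≥ 13: [(6,13) (12,13) (12,150/11) (7,15) (6,102/7)]
4. After y ≤ 17: [(6,13) (12,13) (12,150/11) (7,15) (6,102/7)]
5. Canonical ring: [(6,13) (12,13) (12,150/11) (7,15) (6,102/7)]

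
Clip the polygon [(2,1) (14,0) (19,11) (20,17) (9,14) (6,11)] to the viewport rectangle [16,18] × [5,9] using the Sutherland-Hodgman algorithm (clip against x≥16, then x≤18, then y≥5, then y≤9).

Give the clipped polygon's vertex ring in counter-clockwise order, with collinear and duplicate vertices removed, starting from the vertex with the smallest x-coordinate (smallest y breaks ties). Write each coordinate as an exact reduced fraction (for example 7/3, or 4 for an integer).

1. After x ≥ 16: [(16,22/5) (19,11) (20,17) (16,175/11)]
2. After x ≤ 18: [(16,22/5) (18,44/5) (18,181/11) (16,175/11)]
3. After y ≥ 5: [(16,5) (179/11,5) (18,44/5) (18,181/11) (16,175/11)]
4. After y ≤ 9: [(16,9) (16,5) (179/11,5) (18,44/5) (18,9)]
5. Canonical ring: [(16,5) (179/11,5) (18,44/5) (18,9) (16,9)]

Clipped polygon: [(16,5) (179/11,5) (18,44/5) (18,9) (16,9)]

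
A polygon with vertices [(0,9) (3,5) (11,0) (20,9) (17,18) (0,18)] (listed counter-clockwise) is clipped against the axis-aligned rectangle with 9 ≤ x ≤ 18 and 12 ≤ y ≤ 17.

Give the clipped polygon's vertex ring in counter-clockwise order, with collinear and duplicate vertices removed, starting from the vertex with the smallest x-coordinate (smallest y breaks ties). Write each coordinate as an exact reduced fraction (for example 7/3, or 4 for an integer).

1. After x ≥ 9: [(9,5/4) (11,0) (20,9) (17,18) (9,18)]
2. After x ≤ 18: [(9,5/4) (11,0) (18,7) (18,15) (17,18) (9,18)]
3. After y ≥ 12: [(9,12) (18,12) (18,15) (17,18) (9,18)]
4. After y ≤ 17: [(9,17) (9,12) (18,12) (18,15) (52/3,17)]
5. Canonical ring: [(9,12) (18,12) (18,15) (52/3,17) (9,17)]

Clipped polygon: [(9,12) (18,12) (18,15) (52/3,17) (9,17)]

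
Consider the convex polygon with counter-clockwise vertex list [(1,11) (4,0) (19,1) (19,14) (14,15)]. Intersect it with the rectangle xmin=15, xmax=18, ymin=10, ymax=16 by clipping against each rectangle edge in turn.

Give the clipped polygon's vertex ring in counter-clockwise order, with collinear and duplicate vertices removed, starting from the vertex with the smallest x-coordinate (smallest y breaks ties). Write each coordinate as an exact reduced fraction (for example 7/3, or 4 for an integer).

Clipped polygon: [(15,10) (18,10) (18,71/5) (15,74/5)]

1. After x ≥ 15: [(15,11/15) (19,1) (19,14) (15,74/5)]
2. After x ≤ 18: [(15,11/15) (18,14/15) (18,71/5) (15,74/5)]
3. After y ≥ 10: [(15,10) (18,10) (18,71/5) (15,74/5)]
4. After y ≤ 16: [(15,10) (18,10) (18,71/5) (15,74/5)]
5. Canonical ring: [(15,10) (18,10) (18,71/5) (15,74/5)]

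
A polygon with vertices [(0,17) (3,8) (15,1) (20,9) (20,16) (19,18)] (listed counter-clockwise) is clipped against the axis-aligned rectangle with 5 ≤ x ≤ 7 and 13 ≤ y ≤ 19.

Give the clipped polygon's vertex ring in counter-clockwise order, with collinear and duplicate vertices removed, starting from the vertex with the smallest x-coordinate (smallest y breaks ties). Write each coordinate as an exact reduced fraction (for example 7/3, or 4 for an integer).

Clipped polygon: [(5,13) (7,13) (7,330/19) (5,328/19)]

1. After x ≥ 5: [(5,328/19) (5,41/6) (15,1) (20,9) (20,16) (19,18)]
2. After x ≤ 7: [(7,330/19) (5,328/19) (5,41/6) (7,17/3)]
3. After y ≥ 13: [(7,13) (7,330/19) (5,328/19) (5,13)]
4. After y ≤ 19: [(7,13) (7,330/19) (5,328/19) (5,13)]
5. Canonical ring: [(5,13) (7,13) (7,330/19) (5,328/19)]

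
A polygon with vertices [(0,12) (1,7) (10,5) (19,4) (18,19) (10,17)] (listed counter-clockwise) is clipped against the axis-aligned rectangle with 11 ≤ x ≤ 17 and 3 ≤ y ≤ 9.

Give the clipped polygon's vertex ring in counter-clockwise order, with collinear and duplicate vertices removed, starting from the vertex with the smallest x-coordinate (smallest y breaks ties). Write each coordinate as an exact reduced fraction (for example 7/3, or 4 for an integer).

Clipped polygon: [(11,44/9) (17,38/9) (17,9) (11,9)]

1. After x ≥ 11: [(11,44/9) (19,4) (18,19) (11,69/4)]
2. After x ≤ 17: [(11,44/9) (17,38/9) (17,75/4) (11,69/4)]
3. After y ≥ 3: [(11,44/9) (17,38/9) (17,75/4) (11,69/4)]
4. After y ≤ 9: [(11,9) (11,44/9) (17,38/9) (17,9)]
5. Canonical ring: [(11,44/9) (17,38/9) (17,9) (11,9)]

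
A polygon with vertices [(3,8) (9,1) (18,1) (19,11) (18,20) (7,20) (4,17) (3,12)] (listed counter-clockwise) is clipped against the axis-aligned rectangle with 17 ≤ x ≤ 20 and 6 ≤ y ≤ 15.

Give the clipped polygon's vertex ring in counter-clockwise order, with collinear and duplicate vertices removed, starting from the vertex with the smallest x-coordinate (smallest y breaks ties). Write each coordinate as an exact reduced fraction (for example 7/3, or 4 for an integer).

Clipped polygon: [(17,6) (37/2,6) (19,11) (167/9,15) (17,15)]

1. After x ≥ 17: [(17,1) (18,1) (19,11) (18,20) (17,20)]
2. After x ≤ 20: [(17,1) (18,1) (19,11) (18,20) (17,20)]
3. After y ≥ 6: [(17,6) (37/2,6) (19,11) (18,20) (17,20)]
4. After y ≤ 15: [(17,15) (17,6) (37/2,6) (19,11) (167/9,15)]
5. Canonical ring: [(17,6) (37/2,6) (19,11) (167/9,15) (17,15)]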